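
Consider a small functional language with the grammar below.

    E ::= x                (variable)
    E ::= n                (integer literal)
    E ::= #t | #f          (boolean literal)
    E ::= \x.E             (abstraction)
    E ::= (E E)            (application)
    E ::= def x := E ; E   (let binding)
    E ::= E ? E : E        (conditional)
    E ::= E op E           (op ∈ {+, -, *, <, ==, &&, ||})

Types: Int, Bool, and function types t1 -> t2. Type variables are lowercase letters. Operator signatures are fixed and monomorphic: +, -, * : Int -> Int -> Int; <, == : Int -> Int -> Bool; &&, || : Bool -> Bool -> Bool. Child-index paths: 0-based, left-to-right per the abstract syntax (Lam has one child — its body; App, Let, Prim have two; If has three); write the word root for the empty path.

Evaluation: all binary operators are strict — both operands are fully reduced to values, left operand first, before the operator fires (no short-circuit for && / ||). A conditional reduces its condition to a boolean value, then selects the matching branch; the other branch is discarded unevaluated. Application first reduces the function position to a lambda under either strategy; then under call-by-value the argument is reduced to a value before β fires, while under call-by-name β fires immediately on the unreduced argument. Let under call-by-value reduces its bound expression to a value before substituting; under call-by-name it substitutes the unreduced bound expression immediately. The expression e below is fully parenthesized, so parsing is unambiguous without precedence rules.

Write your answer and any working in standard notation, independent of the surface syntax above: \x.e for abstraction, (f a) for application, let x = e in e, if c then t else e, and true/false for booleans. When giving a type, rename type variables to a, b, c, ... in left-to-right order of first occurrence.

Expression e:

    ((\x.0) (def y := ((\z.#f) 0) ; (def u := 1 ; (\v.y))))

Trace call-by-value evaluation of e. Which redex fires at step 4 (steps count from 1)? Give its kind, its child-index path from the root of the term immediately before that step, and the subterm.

Answer: beta at root : ((\x.0) (\v.false))

Trace:
step 0: ((\x.0) (let y = ((\z.false) 0) in (let u = 1 in (\v.y))))
step 1: [beta@1.0] ((\x.0) (let y = false in (let u = 1 in (\v.y))))
step 2: [let@1] ((\x.0) (let u = 1 in (\v.false)))
step 3: [let@1] ((\x.0) (\v.false))
step 4: [beta@root] 0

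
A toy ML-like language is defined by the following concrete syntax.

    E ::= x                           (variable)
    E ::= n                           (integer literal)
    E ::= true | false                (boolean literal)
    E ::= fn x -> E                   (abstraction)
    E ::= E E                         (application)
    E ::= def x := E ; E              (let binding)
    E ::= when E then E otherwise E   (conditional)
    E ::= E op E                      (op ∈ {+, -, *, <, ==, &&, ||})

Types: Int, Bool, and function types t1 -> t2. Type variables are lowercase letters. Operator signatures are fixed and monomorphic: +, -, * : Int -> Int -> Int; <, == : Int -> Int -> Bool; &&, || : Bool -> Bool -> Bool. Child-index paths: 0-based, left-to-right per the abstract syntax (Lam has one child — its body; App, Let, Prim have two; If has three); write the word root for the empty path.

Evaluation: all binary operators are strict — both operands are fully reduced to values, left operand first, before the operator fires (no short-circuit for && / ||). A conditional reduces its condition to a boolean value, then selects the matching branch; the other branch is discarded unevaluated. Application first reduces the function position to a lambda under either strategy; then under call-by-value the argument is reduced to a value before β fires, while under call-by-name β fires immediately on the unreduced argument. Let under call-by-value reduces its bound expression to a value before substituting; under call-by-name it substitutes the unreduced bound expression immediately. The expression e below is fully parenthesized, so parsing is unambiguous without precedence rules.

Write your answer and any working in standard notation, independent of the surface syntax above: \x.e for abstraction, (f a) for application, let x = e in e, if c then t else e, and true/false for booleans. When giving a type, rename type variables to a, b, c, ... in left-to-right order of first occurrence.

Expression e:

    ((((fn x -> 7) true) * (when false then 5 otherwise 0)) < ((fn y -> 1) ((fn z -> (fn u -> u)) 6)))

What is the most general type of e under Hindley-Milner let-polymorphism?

Answer: Bool

Derivation:
\x._ : a -> Int
  unify a -> Int ~ Bool -> b
  unify a ~ Bool
  unify Int ~ b
_ _ : Int
  unify Int ~ Int
  unify Bool ~ Bool
  unify Int ~ Int
  unify Int ~ Int
  unify Int ~ Int
\y._ : c -> Int
u : e
\u._ : e -> e
\z._ : d -> e -> e
  unify d -> e -> e ~ Int -> f
  unify d ~ Int
  unify e -> e ~ f
_ _ : e -> e
  unify c -> Int ~ (e -> e) -> g
  unify c ~ e -> e
  unify Int ~ g
_ _ : Int
  unify Int ~ Int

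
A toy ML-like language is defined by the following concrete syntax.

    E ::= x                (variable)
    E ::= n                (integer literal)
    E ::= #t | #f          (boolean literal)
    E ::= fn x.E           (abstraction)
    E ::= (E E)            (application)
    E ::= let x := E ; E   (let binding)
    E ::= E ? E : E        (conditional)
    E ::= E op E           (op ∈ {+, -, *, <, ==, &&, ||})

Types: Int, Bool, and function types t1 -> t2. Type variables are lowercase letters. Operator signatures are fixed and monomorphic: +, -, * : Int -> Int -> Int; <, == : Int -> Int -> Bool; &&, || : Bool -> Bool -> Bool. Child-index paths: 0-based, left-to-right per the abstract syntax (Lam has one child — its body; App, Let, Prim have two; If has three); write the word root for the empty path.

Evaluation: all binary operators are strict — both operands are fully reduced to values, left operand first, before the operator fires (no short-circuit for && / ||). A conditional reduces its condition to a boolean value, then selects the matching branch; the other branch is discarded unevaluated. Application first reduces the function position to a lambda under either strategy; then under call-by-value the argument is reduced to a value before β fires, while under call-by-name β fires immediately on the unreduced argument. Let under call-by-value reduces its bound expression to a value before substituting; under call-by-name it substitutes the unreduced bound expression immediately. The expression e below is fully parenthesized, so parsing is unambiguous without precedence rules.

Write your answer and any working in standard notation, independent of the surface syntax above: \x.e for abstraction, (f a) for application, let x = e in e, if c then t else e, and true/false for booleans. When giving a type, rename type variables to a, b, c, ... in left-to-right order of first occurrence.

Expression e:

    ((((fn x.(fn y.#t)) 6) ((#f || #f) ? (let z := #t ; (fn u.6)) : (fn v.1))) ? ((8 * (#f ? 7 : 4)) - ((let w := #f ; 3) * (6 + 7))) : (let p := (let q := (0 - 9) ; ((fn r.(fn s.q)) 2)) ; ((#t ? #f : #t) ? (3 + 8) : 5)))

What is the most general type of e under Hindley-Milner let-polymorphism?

Trace:
\y._ : b -> Bool
\x._ : a -> b -> Bool
  unify a -> b -> Bool ~ Int -> c
  unify a ~ Int
  unify b -> Bool ~ c
_ _ : b -> Bool
  unify Bool ~ Bool
  unify Bool ~ Bool
  unify Bool ~ Bool
let z : Bool
\u._ : d -> Int
\v._ : e -> Int
  unify d -> Int ~ e -> Int
  unify d ~ e
  unify Int ~ Int
  unify b -> Bool ~ (e -> Int) -> f
  unify b ~ e -> Int
  unify Bool ~ f
_ _ : Bool
  unify Bool ~ Bool
  unify Int ~ Int
  unify Bool ~ Bool
  unify Int ~ Int
  unify Int ~ Int
  unify Int ~ Int
let w : Bool
  unify Int ~ Int
  unify Int ~ Int
  unify Int ~ Int
  unify Int ~ Int
  unify Int ~ Int
  unify Int ~ Int
  unify Int ~ Int
let q : Int
q : Int
\s._ : h -> Int
\r._ : g -> h -> Int
  unify g -> h -> Int ~ Int -> i
  unify g ~ Int
  unify h -> Int ~ i
_ _ : h -> Int
let p : forall. h -> Int
  unify Bool ~ Bool
  unify Bool ~ Bool
  unify Bool ~ Bool
  unify Int ~ Int
  unify Int ~ Int
  unify Int ~ Int
  unify Int ~ Int

Answer: Int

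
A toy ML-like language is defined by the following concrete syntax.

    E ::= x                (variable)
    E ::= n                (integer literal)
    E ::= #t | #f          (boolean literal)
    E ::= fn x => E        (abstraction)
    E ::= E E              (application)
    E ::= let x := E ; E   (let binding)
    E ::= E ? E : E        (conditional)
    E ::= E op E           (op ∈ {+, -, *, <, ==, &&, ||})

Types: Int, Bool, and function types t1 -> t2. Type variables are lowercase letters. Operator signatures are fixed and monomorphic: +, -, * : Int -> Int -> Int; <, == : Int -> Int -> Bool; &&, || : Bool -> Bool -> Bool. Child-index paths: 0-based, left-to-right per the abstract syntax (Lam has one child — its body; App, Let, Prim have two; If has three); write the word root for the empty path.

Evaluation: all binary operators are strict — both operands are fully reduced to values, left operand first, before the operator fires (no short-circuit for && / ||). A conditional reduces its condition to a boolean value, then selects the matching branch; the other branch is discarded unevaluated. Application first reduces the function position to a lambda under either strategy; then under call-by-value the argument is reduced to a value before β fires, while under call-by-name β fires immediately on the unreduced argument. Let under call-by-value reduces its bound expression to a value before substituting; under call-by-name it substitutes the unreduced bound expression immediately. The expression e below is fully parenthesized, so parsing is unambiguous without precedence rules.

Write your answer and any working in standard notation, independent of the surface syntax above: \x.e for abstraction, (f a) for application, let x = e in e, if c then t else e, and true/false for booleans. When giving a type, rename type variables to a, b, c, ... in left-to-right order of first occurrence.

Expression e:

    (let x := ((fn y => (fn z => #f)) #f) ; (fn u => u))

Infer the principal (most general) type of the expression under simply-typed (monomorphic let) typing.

Answer: a -> a

Working:
\z._ : b -> Bool
\y._ : a -> b -> Bool
  unify a -> b -> Bool ~ Bool -> c
  unify a ~ Bool
  unify b -> Bool ~ c
_ _ : b -> Bool
let x : b -> Bool
u : d
\u._ : d -> d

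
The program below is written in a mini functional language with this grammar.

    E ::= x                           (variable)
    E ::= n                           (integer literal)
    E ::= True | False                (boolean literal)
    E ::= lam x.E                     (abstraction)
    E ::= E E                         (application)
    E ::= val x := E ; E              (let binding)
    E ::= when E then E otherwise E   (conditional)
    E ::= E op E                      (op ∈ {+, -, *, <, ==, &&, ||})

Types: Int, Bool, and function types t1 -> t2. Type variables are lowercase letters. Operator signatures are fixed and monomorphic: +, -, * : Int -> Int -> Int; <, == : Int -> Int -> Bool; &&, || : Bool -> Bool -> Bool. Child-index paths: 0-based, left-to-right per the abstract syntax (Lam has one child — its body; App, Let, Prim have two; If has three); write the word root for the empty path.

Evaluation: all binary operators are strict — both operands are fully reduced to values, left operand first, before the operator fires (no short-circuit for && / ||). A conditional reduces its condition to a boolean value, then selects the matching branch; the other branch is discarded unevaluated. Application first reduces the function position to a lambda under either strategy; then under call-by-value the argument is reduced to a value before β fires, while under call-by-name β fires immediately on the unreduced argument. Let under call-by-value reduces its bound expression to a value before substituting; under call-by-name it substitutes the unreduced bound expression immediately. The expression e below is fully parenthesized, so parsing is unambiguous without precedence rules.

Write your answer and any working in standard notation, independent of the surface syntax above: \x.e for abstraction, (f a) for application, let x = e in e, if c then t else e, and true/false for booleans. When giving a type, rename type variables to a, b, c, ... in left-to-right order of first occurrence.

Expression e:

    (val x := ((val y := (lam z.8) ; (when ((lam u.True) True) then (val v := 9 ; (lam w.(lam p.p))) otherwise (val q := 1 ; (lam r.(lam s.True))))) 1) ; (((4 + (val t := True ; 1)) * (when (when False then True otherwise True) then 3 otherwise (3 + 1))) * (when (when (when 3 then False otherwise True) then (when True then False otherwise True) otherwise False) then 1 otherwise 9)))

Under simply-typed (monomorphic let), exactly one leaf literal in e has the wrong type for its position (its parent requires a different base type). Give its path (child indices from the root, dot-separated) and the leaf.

Trace:
\z._ : a -> Int
let y : a -> Int
\u._ : b -> Bool
  unify b -> Bool ~ Bool -> c
  unify b ~ Bool
  unify Bool ~ c
_ _ : Bool
  unify Bool ~ Bool
let v : Int
p : e
\p._ : e -> e
\w._ : d -> e -> e
let q : Int
\s._ : g -> Bool
\r._ : f -> g -> Bool
  unify d -> e -> e ~ f -> g -> Bool
  unify d ~ f
  unify e -> e ~ g -> Bool
  unify e ~ g
  unify g ~ Bool
  unify f -> Bool -> Bool ~ Int -> h
  unify f ~ Int
  unify Bool -> Bool ~ h
_ _ : Bool -> Bool
let x : Bool -> Bool
  unify Int ~ Int
let t : Bool
  unify Int ~ Int
  unify Int ~ Int
  unify Bool ~ Bool
  unify Bool ~ Bool
  unify Bool ~ Bool
  unify Int ~ Int
  unify Int ~ Int
  unify Int ~ Int
  unify Int ~ Int
  unify Int ~ Int
  unify Int ~ Bool
  FAIL: mismatch Int ~ Bool

Answer: 1.1.0.0.0 : 3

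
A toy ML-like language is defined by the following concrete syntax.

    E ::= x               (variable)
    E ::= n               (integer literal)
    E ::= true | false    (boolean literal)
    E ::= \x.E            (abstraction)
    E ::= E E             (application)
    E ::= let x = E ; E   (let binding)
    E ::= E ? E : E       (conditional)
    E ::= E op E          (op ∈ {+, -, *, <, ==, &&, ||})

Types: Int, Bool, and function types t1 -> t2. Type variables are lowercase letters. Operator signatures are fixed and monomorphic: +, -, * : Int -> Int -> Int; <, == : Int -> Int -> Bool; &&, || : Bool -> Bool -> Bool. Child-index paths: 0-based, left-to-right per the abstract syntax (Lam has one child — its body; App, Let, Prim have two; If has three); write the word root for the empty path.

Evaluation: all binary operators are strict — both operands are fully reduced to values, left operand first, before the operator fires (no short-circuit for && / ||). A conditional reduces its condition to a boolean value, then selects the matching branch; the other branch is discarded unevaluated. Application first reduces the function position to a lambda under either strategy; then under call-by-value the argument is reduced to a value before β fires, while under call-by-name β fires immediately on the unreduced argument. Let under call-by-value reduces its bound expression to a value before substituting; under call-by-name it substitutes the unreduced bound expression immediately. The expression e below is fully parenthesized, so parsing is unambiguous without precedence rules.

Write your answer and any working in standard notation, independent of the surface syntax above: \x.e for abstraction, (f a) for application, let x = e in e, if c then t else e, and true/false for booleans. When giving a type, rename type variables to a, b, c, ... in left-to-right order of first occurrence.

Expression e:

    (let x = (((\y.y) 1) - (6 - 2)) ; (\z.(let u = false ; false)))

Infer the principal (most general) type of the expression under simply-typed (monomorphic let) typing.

Answer: a -> Bool

Trace:
y : a
\y._ : a -> a
  unify a -> a ~ Int -> b
  unify a ~ Int
  unify Int ~ b
_ _ : Int
  unify Int ~ Int
  unify Int ~ Int
  unify Int ~ Int
  unify Int ~ Int
let x : Int
let u : Bool
\z._ : c -> Bool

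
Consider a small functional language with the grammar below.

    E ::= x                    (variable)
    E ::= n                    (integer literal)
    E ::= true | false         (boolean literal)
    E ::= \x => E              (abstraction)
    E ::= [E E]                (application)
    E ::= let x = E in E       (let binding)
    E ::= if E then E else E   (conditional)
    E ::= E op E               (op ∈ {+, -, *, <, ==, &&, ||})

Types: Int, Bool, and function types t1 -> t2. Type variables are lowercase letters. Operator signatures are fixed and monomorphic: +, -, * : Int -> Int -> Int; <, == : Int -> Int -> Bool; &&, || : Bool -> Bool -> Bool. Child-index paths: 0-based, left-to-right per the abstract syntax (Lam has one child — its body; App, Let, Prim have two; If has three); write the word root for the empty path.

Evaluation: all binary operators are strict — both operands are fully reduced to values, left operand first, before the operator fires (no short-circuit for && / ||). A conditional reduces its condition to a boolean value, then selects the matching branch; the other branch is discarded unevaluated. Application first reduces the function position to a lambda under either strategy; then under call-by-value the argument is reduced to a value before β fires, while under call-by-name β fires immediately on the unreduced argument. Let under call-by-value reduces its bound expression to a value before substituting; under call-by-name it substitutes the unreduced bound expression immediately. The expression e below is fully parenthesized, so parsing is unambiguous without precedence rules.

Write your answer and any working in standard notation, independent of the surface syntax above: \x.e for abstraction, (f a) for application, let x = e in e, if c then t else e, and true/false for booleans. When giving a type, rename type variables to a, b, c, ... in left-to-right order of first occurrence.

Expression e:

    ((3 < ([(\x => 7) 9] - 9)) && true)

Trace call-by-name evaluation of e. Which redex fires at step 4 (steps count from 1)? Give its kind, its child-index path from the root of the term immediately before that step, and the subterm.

Answer: delta at root : (false && true)

Working:
step 0: ((3 < (((\x.7) 9) - 9)) && true)
step 1: [beta@0.1.0] ((3 < (7 - 9)) && true)
step 2: [delta@0.1] ((3 < -2) && true)
step 3: [delta@0] (false && true)
step 4: [delta@root] false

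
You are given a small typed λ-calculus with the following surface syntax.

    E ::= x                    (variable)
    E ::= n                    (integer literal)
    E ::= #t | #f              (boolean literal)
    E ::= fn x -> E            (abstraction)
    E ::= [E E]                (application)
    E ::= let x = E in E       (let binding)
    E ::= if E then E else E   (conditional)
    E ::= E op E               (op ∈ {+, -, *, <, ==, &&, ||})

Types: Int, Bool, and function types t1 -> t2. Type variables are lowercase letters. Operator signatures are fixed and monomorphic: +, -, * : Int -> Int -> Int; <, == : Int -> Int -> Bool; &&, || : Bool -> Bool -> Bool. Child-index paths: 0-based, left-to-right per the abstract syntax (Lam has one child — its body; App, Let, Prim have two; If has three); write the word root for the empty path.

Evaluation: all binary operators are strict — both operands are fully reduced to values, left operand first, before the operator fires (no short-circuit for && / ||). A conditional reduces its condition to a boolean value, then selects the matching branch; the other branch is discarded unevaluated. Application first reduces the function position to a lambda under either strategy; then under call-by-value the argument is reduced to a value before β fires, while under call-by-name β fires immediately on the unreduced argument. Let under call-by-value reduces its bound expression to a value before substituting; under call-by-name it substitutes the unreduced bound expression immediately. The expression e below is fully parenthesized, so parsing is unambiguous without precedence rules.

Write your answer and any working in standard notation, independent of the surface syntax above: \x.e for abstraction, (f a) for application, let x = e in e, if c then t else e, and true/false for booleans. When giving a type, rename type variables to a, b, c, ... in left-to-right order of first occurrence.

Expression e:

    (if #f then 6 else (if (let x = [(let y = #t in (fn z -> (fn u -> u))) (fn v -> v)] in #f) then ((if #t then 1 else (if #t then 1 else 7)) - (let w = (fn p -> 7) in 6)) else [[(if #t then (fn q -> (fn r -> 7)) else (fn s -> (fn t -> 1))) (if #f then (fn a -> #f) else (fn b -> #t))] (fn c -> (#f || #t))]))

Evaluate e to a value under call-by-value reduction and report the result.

Answer: 7

Working:
step 0: (if false then 6 else (if (let x = ((let y = true in (\z.(\u.u))) (\v.v)) in false) then ((if true then 1 else (if true then 1 else 7)) - (let w = (\p.7) in 6)) else (((if true then (\q.(\r.7)) else (\s.(\t.1))) (if false then (\a.false) else (\b.true))) (\c.(false || true)))))
step 1: [if@root] (if (let x = ((let y = true in (\z.(\u.u))) (\v.v)) in false) then ((if true then 1 else (if true then 1 else 7)) - (let w = (\p.7) in 6)) else (((if true then (\q.(\r.7)) else (\s.(\t.1))) (if false then (\a.false) else (\b.true))) (\c.(false || true))))
step 2: [let@0.0.0] (if (let x = ((\z.(\u.u)) (\v.v)) in false) then ((if true then 1 else (if true then 1 else 7)) - (let w = (\p.7) in 6)) else (((if true then (\q.(\r.7)) else (\s.(\t.1))) (if false then (\a.false) else (\b.true))) (\c.(false || true))))
step 3: [beta@0.0] (if (let x = (\u.u) in false) then ((if true then 1 else (if true then 1 else 7)) - (let w = (\p.7) in 6)) else (((if true then (\q.(\r.7)) else (\s.(\t.1))) (if false then (\a.false) else (\b.true))) (\c.(false || true))))
step 4: [let@0] (if false then ((if true then 1 else (if true then 1 else 7)) - (let w = (\p.7) in 6)) else (((if true then (\q.(\r.7)) else (\s.(\t.1))) (if false then (\a.false) else (\b.true))) (\c.(false || true))))
step 5: [if@root] (((if true then (\q.(\r.7)) else (\s.(\t.1))) (if false then (\a.false) else (\b.true))) (\c.(false || true)))
step 6: [if@0.0] (((\q.(\r.7)) (if false then (\a.false) else (\b.true))) (\c.(false || true)))
step 7: [if@0.1] (((\q.(\r.7)) (\b.true)) (\c.(false || true)))
step 8: [beta@0] ((\r.7) (\c.(false || true)))
step 9: [beta@root] 7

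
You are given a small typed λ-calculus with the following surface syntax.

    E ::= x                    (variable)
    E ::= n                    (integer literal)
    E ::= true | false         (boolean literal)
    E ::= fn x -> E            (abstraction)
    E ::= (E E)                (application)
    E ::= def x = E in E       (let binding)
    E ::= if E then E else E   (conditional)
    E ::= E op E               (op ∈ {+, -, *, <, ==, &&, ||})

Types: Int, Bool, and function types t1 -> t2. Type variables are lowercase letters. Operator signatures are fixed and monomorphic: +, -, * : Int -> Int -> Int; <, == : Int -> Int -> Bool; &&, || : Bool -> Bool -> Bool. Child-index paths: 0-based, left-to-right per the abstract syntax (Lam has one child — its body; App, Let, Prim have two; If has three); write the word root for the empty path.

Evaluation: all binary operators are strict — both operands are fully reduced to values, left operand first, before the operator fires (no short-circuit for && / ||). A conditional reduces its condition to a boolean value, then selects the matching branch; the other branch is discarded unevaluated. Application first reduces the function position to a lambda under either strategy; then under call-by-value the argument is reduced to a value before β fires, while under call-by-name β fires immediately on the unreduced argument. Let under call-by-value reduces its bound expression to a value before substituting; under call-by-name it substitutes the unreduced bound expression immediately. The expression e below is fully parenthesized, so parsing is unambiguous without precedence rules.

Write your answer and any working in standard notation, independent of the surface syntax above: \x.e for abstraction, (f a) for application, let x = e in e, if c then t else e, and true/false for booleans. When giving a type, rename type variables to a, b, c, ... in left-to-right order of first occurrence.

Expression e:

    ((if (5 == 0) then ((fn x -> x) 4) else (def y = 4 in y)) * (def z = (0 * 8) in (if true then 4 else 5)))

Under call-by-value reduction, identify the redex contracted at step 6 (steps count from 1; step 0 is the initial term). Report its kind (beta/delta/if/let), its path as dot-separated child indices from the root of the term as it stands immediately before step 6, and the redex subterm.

Answer: if at 1 : (if true then 4 else 5)

Trace:
step 0: ((if (5 == 0) then ((\x.x) 4) else (let y = 4 in y)) * (let z = (0 * 8) in (if true then 4 else 5)))
step 1: [delta@0.0] ((if false then ((\x.x) 4) else (let y = 4 in y)) * (let z = (0 * 8) in (if true then 4 else 5)))
step 2: [if@0] ((let y = 4 in y) * (let z = (0 * 8) in (if true then 4 else 5)))
step 3: [let@0] (4 * (let z = (0 * 8) in (if true then 4 else 5)))
step 4: [delta@1.0] (4 * (let z = 0 in (if true then 4 else 5)))
step 5: [let@1] (4 * (if true then 4 else 5))
step 6: [if@1] (4 * 4)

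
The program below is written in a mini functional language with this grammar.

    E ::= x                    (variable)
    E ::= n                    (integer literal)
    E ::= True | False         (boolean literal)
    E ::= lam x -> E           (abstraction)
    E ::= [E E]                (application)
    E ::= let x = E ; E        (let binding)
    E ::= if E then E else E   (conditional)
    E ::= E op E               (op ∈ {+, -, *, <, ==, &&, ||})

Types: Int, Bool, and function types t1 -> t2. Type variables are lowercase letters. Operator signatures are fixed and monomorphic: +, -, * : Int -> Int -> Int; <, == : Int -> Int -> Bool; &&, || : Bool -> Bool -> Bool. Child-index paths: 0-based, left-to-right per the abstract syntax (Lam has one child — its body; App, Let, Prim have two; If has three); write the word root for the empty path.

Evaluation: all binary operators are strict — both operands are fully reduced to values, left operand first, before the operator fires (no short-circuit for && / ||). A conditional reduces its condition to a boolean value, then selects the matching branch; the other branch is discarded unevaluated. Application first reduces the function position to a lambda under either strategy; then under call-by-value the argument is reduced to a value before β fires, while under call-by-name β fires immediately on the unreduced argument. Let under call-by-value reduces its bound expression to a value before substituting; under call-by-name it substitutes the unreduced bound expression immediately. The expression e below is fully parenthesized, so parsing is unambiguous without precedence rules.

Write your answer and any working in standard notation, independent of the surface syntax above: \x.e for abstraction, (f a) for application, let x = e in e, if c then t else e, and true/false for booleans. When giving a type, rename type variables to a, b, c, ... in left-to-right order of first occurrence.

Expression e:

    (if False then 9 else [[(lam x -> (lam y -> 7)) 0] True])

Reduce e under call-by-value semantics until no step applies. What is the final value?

Working:
step 0: (if false then 9 else (((\x.(\y.7)) 0) true))
step 1: [if@root] (((\x.(\y.7)) 0) true)
step 2: [beta@0] ((\y.7) true)
step 3: [beta@root] 7

Answer: 7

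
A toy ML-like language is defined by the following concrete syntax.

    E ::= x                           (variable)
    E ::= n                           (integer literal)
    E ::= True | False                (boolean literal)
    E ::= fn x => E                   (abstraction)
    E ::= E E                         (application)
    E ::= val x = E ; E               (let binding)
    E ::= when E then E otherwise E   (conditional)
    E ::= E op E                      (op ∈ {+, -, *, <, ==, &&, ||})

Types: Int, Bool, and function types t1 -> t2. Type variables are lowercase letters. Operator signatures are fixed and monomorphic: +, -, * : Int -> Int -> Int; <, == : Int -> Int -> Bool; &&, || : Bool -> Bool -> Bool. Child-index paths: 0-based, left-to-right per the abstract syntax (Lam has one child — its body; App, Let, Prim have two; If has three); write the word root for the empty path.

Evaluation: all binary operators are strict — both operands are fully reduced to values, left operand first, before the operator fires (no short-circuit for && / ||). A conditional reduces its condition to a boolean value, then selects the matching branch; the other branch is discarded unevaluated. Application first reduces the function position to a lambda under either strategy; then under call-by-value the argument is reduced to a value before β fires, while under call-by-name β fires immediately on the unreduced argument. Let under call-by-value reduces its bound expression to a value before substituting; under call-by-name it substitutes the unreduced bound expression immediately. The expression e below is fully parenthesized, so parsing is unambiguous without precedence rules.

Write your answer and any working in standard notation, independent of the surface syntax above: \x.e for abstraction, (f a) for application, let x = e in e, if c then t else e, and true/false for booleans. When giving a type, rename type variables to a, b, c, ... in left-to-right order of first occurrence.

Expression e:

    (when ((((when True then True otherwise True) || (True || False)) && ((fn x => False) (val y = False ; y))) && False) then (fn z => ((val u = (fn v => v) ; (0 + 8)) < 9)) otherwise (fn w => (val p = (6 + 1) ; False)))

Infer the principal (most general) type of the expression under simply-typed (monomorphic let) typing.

Answer: a -> Bool

Trace:
  unify Bool ~ Bool
  unify Bool ~ Bool
  unify Bool ~ Bool
  unify Bool ~ Bool
  unify Bool ~ Bool
  unify Bool ~ Bool
  unify Bool ~ Bool
\x._ : a -> Bool
let y : Bool
y : Bool
  unify a -> Bool ~ Bool -> b
  unify a ~ Bool
  unify Bool ~ b
_ _ : Bool
  unify Bool ~ Bool
  unify Bool ~ Bool
  unify Bool ~ Bool
  unify Bool ~ Bool
v : d
\v._ : d -> d
let u : d -> d
  unify Int ~ Int
  unify Int ~ Int
  unify Int ~ Int
  unify Int ~ Int
\z._ : c -> Bool
  unify Int ~ Int
  unify Int ~ Int
let p : Int
\w._ : e -> Bool
  unify c -> Bool ~ e -> Bool
  unify c ~ e
  unify Bool ~ Bool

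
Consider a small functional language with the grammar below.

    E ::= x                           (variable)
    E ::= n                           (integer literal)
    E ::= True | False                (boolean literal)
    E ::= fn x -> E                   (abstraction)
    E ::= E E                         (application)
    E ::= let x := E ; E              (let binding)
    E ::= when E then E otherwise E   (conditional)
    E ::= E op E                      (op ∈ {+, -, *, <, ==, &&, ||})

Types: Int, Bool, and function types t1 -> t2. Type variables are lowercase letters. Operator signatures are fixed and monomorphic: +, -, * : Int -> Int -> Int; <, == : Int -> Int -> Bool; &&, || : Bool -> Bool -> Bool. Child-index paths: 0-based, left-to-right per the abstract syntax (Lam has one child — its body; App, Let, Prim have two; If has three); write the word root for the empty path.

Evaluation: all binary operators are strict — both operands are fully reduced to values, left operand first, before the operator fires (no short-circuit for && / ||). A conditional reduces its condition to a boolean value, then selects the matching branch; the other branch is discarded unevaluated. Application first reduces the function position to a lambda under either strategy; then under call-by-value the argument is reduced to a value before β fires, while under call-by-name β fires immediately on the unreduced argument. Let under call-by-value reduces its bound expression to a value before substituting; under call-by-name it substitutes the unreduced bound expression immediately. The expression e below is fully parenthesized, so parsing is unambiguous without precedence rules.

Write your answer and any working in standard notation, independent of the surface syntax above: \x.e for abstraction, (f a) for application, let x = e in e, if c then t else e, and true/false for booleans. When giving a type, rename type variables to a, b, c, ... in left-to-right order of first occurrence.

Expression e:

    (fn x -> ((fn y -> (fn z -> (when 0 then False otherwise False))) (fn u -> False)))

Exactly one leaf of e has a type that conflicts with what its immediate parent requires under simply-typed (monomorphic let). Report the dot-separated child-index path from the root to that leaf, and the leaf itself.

Answer: 0.0.0.0.0 : 0

Derivation:
  unify Int ~ Bool
  FAIL: mismatch Int ~ Bool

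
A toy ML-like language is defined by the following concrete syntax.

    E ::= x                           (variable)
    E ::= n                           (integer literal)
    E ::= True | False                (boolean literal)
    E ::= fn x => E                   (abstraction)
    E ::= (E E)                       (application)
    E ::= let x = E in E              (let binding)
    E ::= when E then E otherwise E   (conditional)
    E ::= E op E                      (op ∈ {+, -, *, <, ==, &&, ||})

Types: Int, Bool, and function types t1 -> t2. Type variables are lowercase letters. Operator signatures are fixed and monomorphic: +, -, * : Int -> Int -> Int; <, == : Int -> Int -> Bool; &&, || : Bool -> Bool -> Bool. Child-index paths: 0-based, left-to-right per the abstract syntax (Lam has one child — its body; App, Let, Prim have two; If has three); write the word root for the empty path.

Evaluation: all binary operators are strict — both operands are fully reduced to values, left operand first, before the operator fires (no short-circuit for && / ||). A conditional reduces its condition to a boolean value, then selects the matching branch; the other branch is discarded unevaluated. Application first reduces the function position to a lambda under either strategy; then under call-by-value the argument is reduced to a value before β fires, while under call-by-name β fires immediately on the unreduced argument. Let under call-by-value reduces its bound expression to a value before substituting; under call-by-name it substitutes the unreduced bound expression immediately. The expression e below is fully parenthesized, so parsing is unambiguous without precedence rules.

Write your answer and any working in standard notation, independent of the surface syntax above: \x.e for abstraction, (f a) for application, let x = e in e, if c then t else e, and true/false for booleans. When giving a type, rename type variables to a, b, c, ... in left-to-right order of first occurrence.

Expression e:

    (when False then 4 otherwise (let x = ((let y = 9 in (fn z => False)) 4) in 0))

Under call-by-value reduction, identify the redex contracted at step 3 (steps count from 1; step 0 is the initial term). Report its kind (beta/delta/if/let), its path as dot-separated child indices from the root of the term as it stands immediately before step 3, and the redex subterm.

Answer: beta at 0 : ((\z.false) 4)

Derivation:
step 0: (if false then 4 else (let x = ((let y = 9 in (\z.false)) 4) in 0))
step 1: [if@root] (let x = ((let y = 9 in (\z.false)) 4) in 0)
step 2: [let@0.0] (let x = ((\z.false) 4) in 0)
step 3: [beta@0] (let x = false in 0)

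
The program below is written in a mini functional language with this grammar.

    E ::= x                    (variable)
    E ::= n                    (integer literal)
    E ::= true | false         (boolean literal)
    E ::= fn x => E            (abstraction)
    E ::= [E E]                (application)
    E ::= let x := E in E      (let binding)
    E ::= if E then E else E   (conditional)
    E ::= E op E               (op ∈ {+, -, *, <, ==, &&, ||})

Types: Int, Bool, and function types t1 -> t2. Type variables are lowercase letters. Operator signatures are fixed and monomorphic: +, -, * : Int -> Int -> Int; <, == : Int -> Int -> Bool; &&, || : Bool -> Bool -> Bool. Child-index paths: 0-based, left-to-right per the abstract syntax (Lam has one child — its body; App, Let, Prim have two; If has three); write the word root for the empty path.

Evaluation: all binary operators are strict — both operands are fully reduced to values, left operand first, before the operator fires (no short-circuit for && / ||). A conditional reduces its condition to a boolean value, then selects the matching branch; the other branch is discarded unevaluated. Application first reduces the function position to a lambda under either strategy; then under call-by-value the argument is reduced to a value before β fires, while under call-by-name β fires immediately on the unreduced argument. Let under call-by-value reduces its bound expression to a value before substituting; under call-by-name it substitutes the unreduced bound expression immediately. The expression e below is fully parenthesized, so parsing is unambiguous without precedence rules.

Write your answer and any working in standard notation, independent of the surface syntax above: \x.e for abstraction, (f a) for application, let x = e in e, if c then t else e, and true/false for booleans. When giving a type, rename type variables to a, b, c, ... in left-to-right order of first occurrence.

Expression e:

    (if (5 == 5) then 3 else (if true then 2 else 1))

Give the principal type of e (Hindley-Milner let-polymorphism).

Answer: Int

Trace:
  unify Int ~ Int
  unify Int ~ Int
  unify Bool ~ Bool
  unify Bool ~ Bool
  unify Int ~ Int
  unify Int ~ Int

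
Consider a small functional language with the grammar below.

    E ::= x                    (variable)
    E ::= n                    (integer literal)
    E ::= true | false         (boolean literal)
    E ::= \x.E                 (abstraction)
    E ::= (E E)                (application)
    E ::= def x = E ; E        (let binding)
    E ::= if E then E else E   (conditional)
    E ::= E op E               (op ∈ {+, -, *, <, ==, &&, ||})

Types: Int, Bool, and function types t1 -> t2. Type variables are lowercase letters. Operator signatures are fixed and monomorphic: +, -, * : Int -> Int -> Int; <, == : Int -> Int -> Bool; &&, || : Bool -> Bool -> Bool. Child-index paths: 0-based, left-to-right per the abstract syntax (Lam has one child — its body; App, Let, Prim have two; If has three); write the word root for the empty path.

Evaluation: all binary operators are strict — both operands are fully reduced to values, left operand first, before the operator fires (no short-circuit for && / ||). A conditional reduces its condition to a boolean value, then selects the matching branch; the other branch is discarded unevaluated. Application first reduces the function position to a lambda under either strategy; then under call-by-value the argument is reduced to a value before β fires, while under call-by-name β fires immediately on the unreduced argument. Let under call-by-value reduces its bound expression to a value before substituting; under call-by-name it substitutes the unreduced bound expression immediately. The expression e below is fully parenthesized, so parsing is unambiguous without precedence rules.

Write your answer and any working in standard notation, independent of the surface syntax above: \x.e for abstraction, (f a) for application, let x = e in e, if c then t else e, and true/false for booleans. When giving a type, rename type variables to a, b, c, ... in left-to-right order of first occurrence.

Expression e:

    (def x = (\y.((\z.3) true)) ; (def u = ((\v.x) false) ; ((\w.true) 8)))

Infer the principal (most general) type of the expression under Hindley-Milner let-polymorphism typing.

Derivation:
\z._ : b -> Int
  unify b -> Int ~ Bool -> c
  unify b ~ Bool
  unify Int ~ c
_ _ : Int
\y._ : a -> Int
let x : forall. a -> Int
x : e -> Int
\v._ : d -> e -> Int
  unify d -> e -> Int ~ Bool -> f
  unify d ~ Bool
  unify e -> Int ~ f
_ _ : e -> Int
let u : forall. e -> Int
\w._ : g -> Bool
  unify g -> Bool ~ Int -> h
  unify g ~ Int
  unify Bool ~ h
_ _ : Bool

Answer: Bool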